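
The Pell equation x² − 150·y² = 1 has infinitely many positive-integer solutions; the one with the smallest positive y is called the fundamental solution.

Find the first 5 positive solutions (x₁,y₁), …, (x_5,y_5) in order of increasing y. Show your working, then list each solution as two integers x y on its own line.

[12; 4,24] for √150; ℓ=2 ⇒ convergent index 1
i=0: a=12 ⇒ p=12, q=1
i=1: a=4 ⇒ p=49, q=4
(x₁, y₁) = (49, 4);  49² − 150·4² = 1 ✓
(x_2, y_2) = (49·49 + 150·4·4, 49·4 + 4·49) = (4801, 392)
(x_3, y_3) = (49·4801 + 150·4·392, 49·392 + 4·4801) = (470449, 38412)
(x_4, y_4) = (49·470449 + 150·4·38412, 49·38412 + 4·470449) = (46099201, 3763984)
(x_5, y_5) = (49·46099201 + 150·4·3763984, 49·3763984 + 4·46099201) = (4517251249, 368832020)

49 4
4801 392
470449 38412
46099201 3763984
4517251249 368832020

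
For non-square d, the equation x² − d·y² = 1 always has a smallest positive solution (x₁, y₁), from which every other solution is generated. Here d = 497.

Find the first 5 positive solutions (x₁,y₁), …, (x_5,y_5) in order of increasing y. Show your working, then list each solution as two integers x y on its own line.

1201887 53912
2889064721537 129592263888
6944658661946678751 311510514535059400
16693389930459326703284737 748800875565868281911712
40127136686692992928199618718687 1799948075862157952969508541688

√497 → a₀=22, period (3,2,2,5,6,5,2,2,3,44); ℓ=10 even so k=9
i=0: a=22 ⇒ p=22, q=1
i=1: a=3 ⇒ p=67, q=3
i=2: a=2 ⇒ p=156, q=7
i=3: a=2 ⇒ p=379, q=17
i=4: a=5 ⇒ p=2051, q=92
i=5: a=6 ⇒ p=12685, q=569
…
i=7: a=2 ⇒ p=143637, q=6443
i=8: a=2 ⇒ p=352750, q=15823
i=9: a=3 ⇒ p=1201887, q=53912
fundamental: x₁=1201887, y₁=53912  (since 1444532360769 − 497·2906503744 = 1)
k=2:  x_2 = 1201887·1201887+497·53912·53912 = 2889064721537,  y_2 = 1201887·53912+53912·1201887 = 129592263888
k=3:  x_3 = 1201887·2889064721537+497·53912·129592263888 = 6944658661946678751,  y_3 = 1201887·129592263888+53912·2889064721537 = 311510514535059400
k=4:  x_4 = 1201887·6944658661946678751+497·53912·311510514535059400 = 16693389930459326703284737,  y_4 = 1201887·311510514535059400+53912·6944658661946678751 = 748800875565868281911712
k=5:  x_5 = 1201887·16693389930459326703284737+497·53912·748800875565868281911712 = 40127136686692992928199618718687,  y_5 = 1201887·748800875565868281911712+53912·16693389930459326703284737 = 1799948075862157952969508541688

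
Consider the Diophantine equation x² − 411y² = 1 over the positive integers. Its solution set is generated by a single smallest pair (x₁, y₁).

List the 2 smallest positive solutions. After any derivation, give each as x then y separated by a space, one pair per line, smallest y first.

[20; 3,1,1,1,19,1,1,1,3,40] for √411; ℓ=10 ⇒ convergent index 9
step 0: (20, 1)  from 20·(1,0) + (0,1)
…
step 3: (142, 7)  from 1·(81,4) + (61,3)
step 4: (223, 11)  from 1·(142,7) + (81,4)
…
step 6: (4602, 227)  from 1·(4379,216) + (223,11)
…
step 8: (13583, 670)  from 1·(8981,443) + (4602,227)
step 9: (49730, 2453)  from 3·(13583,670) + (8981,443)
(x₁, y₁) = (49730, 2453);  49730² − 411·2453² = 1 ✓
n=2: (49730,2453)∘(49730,2453) = (49730·49730+411·2453·2453, 49730·2453+2453·49730) = (4946145799,243975380)

49730 2453
4946145799 243975380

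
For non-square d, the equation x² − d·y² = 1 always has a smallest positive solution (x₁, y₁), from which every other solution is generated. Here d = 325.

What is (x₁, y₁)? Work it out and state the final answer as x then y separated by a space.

649 36

√325 = [18; 36, …], period ℓ=1 (odd) → k=1
a_0=18:  p_0=18·1+0=18,  q_0=18·0+1=1
a_1=36:  p_1=36·18+1=649,  q_1=36·1+0=36
fundamental: x₁=649, y₁=36  (since 421201 − 325·1296 = 1)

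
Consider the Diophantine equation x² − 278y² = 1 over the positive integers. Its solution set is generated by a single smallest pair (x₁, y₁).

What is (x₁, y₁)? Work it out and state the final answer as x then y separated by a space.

2501 150

√278 = [16; 1,2,16,2,1,32, …], period ℓ=6 (even) → k=5
i=0: a=16 ⇒ p=16, q=1
…
i=2: a=2 ⇒ p=50, q=3
i=3: a=16 ⇒ p=817, q=49
i=4: a=2 ⇒ p=1684, q=101
i=5: a=1 ⇒ p=2501, q=150
(x₁, y₁) = (2501, 150);  2501² − 278·150² = 1 ✓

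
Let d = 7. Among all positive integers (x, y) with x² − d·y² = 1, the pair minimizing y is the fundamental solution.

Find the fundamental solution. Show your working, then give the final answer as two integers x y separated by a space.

8 3

√7 → a₀=2, period (1,1,1,4); ℓ=4 even so k=3
step 0: (2, 1)  from 2·(1,0) + (0,1)
step 1: (3, 1)  from 1·(2,1) + (1,0)
step 2: (5, 2)  from 1·(3,1) + (2,1)
step 3: (8, 3)  from 1·(5,2) + (3,1)
(x₁, y₁) = (8, 3);  8² − 7·3² = 1 ✓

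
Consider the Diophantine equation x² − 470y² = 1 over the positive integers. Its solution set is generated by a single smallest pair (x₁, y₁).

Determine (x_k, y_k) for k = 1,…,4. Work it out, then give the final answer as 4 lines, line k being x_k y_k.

d=470: √d = [21; 1,2,8,2,1,42] (ℓ=6, even), read p_5/q_5
i=0: a=21 ⇒ p=21, q=1
…
i=4: a=2 ⇒ p=1149, q=53
i=5: a=1 ⇒ p=1691, q=78
fundamental: x₁=1691, y₁=78  (since 2859481 − 470·6084 = 1)
n=2: (1691,78)∘(1691,78) = (1691·1691+470·78·78, 1691·78+78·1691) = (5718961,263796)
n=3: (5718961,263796)∘(1691,78) = (1691·5718961+470·78·263796, 1691·263796+78·5718961) = (19341524411,892157994)
n=4: (19341524411,892157994)∘(1691,78) = (1691·19341524411+470·78·892157994, 1691·892157994+78·19341524411) = (65413029839041,3017278071912)

1691 78
5718961 263796
19341524411 892157994
65413029839041 3017278071912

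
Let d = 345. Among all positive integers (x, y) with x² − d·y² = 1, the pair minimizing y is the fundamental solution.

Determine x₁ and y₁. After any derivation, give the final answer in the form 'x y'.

6761 364

√345 = [18; 1,1,2,1,6,1,2,1,1,36, …], period ℓ=10 (even) → k=9
k=0  a_k=18  p_k/q_k = 18/1
…
k=2  a_k=1  p_k/q_k = 37/2
k=3  a_k=2  p_k/q_k = 93/5
…
k=5  a_k=6  p_k/q_k = 873/47
…
k=8  a_k=1  p_k/q_k = 3882/209
k=9  a_k=1  p_k/q_k = 6761/364
fundamental: x₁=6761, y₁=364  (since 45711121 − 345·132496 = 1)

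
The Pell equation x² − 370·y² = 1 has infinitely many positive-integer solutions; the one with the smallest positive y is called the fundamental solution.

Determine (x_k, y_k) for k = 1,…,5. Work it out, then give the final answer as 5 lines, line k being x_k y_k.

√370 → a₀=19, period (4,4,38); ℓ=3 odd so k=5
k=0  a_k=19  p_k/q_k = 19/1
k=1  a_k=4  p_k/q_k = 77/4
…
k=3  a_k=38  p_k/q_k = 12503/650
k=4  a_k=4  p_k/q_k = 50339/2617
k=5  a_k=4  p_k/q_k = 213859/11118
→ (213859, 11118).  Check: 213859²=45735671881, 370·11118²=45735671880, difference 1.
k=2:  x_2 = 213859·213859+370·11118·11118 = 91471343761,  y_2 = 213859·11118+11118·213859 = 4755368724
k=3:  x_3 = 213859·91471343761+370·11118·4755368724 = 39123940210553539,  y_3 = 213859·4755368724+11118·91471343761 = 2033956799880714
k=4:  x_4 = 213859·39123940210553539+370·11118·2033956799880714 = 16734013458886067250241,  y_4 = 213859·2033956799880714+11118·39123940210553539 = 869959934526623861928
k=5:  x_5 = 213859·16734013458886067250241+370·11118·869959934526623861928 = 7157438768568706971928026499,  y_5 = 213859·869959934526623861928+11118·16734013458886067250241 = 372097523273824548176239590

213859 11118
91471343761 4755368724
39123940210553539 2033956799880714
16734013458886067250241 869959934526623861928
7157438768568706971928026499 372097523273824548176239590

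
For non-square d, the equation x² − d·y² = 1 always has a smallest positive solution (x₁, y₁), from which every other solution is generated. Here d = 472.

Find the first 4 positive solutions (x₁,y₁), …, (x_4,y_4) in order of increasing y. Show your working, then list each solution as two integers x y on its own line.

√472 → a₀=21, period (1,2,1,1,1,…,2,1,42); ℓ=14 even so k=13
a_0=21:  p_0=21·1+0=21,  q_0=21·0+1=1
a_1=1:  p_1=1·21+1=22,  q_1=1·1+0=1
a_2=2:  p_2=2·22+21=65,  q_2=2·1+1=3
a_3=1:  p_3=1·65+22=87,  q_3=1·3+1=4
a_4=1:  p_4=1·87+65=152,  q_4=1·4+3=7
a_5=1:  p_5=1·152+87=239,  q_5=1·7+4=11
a_6=4:  p_6=4·239+152=1108,  q_6=4·11+7=51
a_7=5:  p_7=5·1108+239=5779,  q_7=5·51+11=266
…
a_9=1:  p_9=1·24224+5779=30003,  q_9=1·1115+266=1381
a_10=1:  p_10=1·30003+24224=54227,  q_10=1·1381+1115=2496
…
a_12=2:  p_12=2·84230+54227=222687,  q_12=2·3877+2496=10250
a_13=1:  p_13=1·222687+84230=306917,  q_13=1·10250+3877=14127
(x₁, y₁) = (306917, 14127);  306917² − 472·14127² = 1 ✓
n=2: (306917,14127)∘(306917,14127) = (306917·306917+472·14127·14127, 306917·14127+14127·306917) = (188396089777,8671632918)
n=3: (188396089777,8671632918)∘(306917,14127) = (306917·188396089777+472·14127·8671632918, 306917·8671632918+14127·188396089777) = (115643925371868101,5322943120573485)
n=4: (115643925371868101,5322943120573485)∘(306917,14127) = (306917·115643925371868101+472·14127·5322943120573485, 306917·5322943120573485+14127·115643925371868101) = (70986173286526887819457,3267403467465432958572)

306917 14127
188396089777 8671632918
115643925371868101 5322943120573485
70986173286526887819457 3267403467465432958572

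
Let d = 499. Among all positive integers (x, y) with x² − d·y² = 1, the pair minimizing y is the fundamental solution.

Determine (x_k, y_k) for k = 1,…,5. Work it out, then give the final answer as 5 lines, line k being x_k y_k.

d=499: √d = [22; 2,1,21,1,2,44] (ℓ=6, even), read p_5/q_5
a_0=22:  p_0=22·1+0=22,  q_0=22·0+1=1
a_1=2:  p_1=2·22+1=45,  q_1=2·1+0=2
a_2=1:  p_2=1·45+22=67,  q_2=1·2+1=3
a_3=21:  p_3=21·67+45=1452,  q_3=21·3+2=65
a_4=1:  p_4=1·1452+67=1519,  q_4=1·65+3=68
a_5=2:  p_5=2·1519+1452=4490,  q_5=2·68+65=201
(x₁, y₁) = (4490, 201);  4490² − 499·201² = 1 ✓
(4490+201√499)^2 = 40320199 + 1804980√499
(4490+201√499)^3 = 362075382530 + 16208720199√499
(4490+201√499)^4 = 3251436894799201 + 145554305582040√499
(4490+201√499)^5 = 29197902953221442450 + 1307077647917999001√499

4490 201
40320199 1804980
362075382530 16208720199
3251436894799201 145554305582040
29197902953221442450 1307077647917999001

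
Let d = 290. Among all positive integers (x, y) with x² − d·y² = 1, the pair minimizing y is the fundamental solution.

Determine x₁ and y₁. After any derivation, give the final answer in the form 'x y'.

√290 = [17; 34, …], period ℓ=1 (odd) → k=1
step 0: (17, 1)  from 17·(1,0) + (0,1)
step 1: (579, 34)  from 34·(17,1) + (1,0)
fundamental: x₁=579, y₁=34  (since 335241 − 290·1156 = 1)

579 34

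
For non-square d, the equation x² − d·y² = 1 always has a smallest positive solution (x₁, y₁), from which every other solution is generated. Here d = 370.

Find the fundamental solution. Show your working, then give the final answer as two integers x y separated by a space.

213859 11118

d=370: √d = [19; 4,4,38] (ℓ=3, odd), read p_5/q_5
k=0  a_k=19  p_k/q_k = 19/1
k=1  a_k=4  p_k/q_k = 77/4
…
k=3  a_k=38  p_k/q_k = 12503/650
k=4  a_k=4  p_k/q_k = 50339/2617
k=5  a_k=4  p_k/q_k = 213859/11118
(x₁, y₁) = (213859, 11118);  213859² − 370·11118² = 1 ✓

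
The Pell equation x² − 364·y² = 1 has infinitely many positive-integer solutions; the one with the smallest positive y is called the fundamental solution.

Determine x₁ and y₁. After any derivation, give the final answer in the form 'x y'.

4954951 259710

d=364: √d = [19; 12,1,2,3,1,8,1,3,2,1,12,38] (ℓ=12, even), read p_11/q_11
step 0: (19, 1)  from 19·(1,0) + (0,1)
…
step 2: (248, 13)  from 1·(229,12) + (19,1)
…
step 5: (3148, 165)  from 1·(2423,127) + (725,38)
step 6: (27607, 1447)  from 8·(3148,165) + (2423,127)
step 7: (30755, 1612)  from 1·(27607,1447) + (3148,165)
step 8: (119872, 6283)  from 3·(30755,1612) + (27607,1447)
…
step 10: (390371, 20461)  from 1·(270499,14178) + (119872,6283)
step 11: (4954951, 259710)  from 12·(390371,20461) + (270499,14178)
(x₁, y₁) = (4954951, 259710);  4954951² − 364·259710² = 1 ✓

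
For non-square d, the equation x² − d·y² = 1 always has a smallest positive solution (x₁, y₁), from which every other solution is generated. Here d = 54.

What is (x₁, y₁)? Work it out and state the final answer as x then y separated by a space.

485 66

√54 = [7; 2,1,6,1,2,14, …], period ℓ=6 (even) → k=5
k=0  a_k=7  p_k/q_k = 7/1
…
k=2  a_k=1  p_k/q_k = 22/3
…
k=4  a_k=1  p_k/q_k = 169/23
k=5  a_k=2  p_k/q_k = 485/66
→ (485, 66).  Check: 485²=235225, 54·66²=235224, difference 1.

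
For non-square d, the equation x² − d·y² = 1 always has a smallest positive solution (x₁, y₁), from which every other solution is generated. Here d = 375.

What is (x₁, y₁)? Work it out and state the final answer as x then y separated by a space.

[19; 2,1,2,1,5,1,2,1,2,38] for √375; ℓ=10 ⇒ convergent index 9
a_0=19:  p_0=19·1+0=19,  q_0=19·0+1=1
…
a_8=1:  p_8=1·4086+1433=5519,  q_8=1·211+74=285
a_9=2:  p_9=2·5519+4086=15124,  q_9=2·285+211=781
(x₁, y₁) = (15124, 781);  15124² − 375·781² = 1 ✓

15124 781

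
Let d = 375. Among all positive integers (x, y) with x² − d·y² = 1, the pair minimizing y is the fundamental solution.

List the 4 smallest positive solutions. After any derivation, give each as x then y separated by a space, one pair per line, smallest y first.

15124 781
457470751 23623688
13837575261124 714569313843
418558976041008001 21614292581499376

√375 = [19; 2,1,2,1,5,1,2,1,2,38, …], period ℓ=10 (even) → k=9
i=0: a=19 ⇒ p=19, q=1
i=1: a=2 ⇒ p=39, q=2
i=2: a=1 ⇒ p=58, q=3
i=3: a=2 ⇒ p=155, q=8
…
i=5: a=5 ⇒ p=1220, q=63
i=6: a=1 ⇒ p=1433, q=74
i=7: a=2 ⇒ p=4086, q=211
i=8: a=1 ⇒ p=5519, q=285
i=9: a=2 ⇒ p=15124, q=781
(x₁, y₁) = (15124, 781);  15124² − 375·781² = 1 ✓
n=2: (15124,781)∘(15124,781) = (15124·15124+375·781·781, 15124·781+781·15124) = (457470751,23623688)
n=3: (457470751,23623688)∘(15124,781) = (15124·457470751+375·781·23623688, 15124·23623688+781·457470751) = (13837575261124,714569313843)
n=4: (13837575261124,714569313843)∘(15124,781) = (15124·13837575261124+375·781·714569313843, 15124·714569313843+781·13837575261124) = (418558976041008001,21614292581499376)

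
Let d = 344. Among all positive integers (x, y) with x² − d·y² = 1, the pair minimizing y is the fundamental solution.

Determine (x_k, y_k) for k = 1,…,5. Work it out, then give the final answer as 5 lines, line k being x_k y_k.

d=344: √d = [18; 1,1,4,1,3,1,4,1,1,36] (ℓ=10, even), read p_9/q_9
a_0=18:  p_0=18·1+0=18,  q_0=18·0+1=1
a_1=1:  p_1=1·18+1=19,  q_1=1·1+0=1
…
a_3=4:  p_3=4·37+19=167,  q_3=4·2+1=9
a_4=1:  p_4=1·167+37=204,  q_4=1·9+2=11
a_5=3:  p_5=3·204+167=779,  q_5=3·11+9=42
a_6=1:  p_6=1·779+204=983,  q_6=1·42+11=53
a_7=4:  p_7=4·983+779=4711,  q_7=4·53+42=254
a_8=1:  p_8=1·4711+983=5694,  q_8=1·254+53=307
a_9=1:  p_9=1·5694+4711=10405,  q_9=1·307+254=561
(x₁, y₁) = (10405, 561);  10405² − 344·561² = 1 ✓
(x_2, y_2) = (10405·10405 + 344·561·561, 10405·561 + 561·10405) = (216528049, 11674410)
(x_3, y_3) = (10405·216528049 + 344·561·11674410, 10405·11674410 + 561·216528049) = (4505948689285, 242944471539)
(x_4, y_4) = (10405·4505948689285 + 344·561·242944471539, 10405·242944471539 + 561·4505948689285) = (93768792007492801, 5055674441052180)
(x_5, y_5) = (10405·93768792007492801 + 344·561·5055674441052180, 10405·5055674441052180 + 561·93768792007492801) = (1951328557169976499525, 105208584875351394261)

10405 561
216528049 11674410
4505948689285 242944471539
93768792007492801 5055674441052180
1951328557169976499525 105208584875351394261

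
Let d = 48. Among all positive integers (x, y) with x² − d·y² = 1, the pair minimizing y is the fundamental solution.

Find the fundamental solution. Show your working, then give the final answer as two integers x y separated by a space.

7 1

[6; 1,12] for √48; ℓ=2 ⇒ convergent index 1
a_0=6:  p_0=6·1+0=6,  q_0=6·0+1=1
a_1=1:  p_1=1·6+1=7,  q_1=1·1+0=1
→ (7, 1).  Check: 7²=49, 48·1²=48, difference 1.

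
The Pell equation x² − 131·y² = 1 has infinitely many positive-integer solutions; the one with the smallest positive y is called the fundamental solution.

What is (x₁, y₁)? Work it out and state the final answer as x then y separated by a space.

10610 927

[11; 2,4,11,4,2,22] for √131; ℓ=6 ⇒ convergent index 5
i=0: a=11 ⇒ p=11, q=1
i=1: a=2 ⇒ p=23, q=2
…
i=4: a=4 ⇒ p=4727, q=413
i=5: a=2 ⇒ p=10610, q=927
(x₁, y₁) = (10610, 927);  10610² − 131·927² = 1 ✓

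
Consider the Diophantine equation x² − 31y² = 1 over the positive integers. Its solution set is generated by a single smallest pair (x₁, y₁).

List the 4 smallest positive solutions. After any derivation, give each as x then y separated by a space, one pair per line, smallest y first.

d=31: √d = [5; 1,1,3,5,3,1,1,10] (ℓ=8, even), read p_7/q_7
k=0  a_k=5  p_k/q_k = 5/1
…
k=4  a_k=5  p_k/q_k = 206/37
…
k=6  a_k=1  p_k/q_k = 863/155
k=7  a_k=1  p_k/q_k = 1520/273
fundamental: x₁=1520, y₁=273  (since 2310400 − 31·74529 = 1)
(1520+273√31)^2 = 4620799 + 829920√31
(1520+273√31)^3 = 14047227440 + 2522956527√31
(1520+273√31)^4 = 42703566796801 + 7669787012160√31

1520 273
4620799 829920
14047227440 2522956527
42703566796801 7669787012160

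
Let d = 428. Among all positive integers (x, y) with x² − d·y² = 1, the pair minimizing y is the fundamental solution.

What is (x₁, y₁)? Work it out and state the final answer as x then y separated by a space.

d=428: √d = [20; 1,2,4,1,5,10,5,1,4,2,1,40] (ℓ=12, even), read p_11/q_11
step 0: (20, 1)  from 20·(1,0) + (0,1)
step 1: (21, 1)  from 1·(20,1) + (1,0)
…
step 3: (269, 13)  from 4·(62,3) + (21,1)
…
step 5: (1924, 93)  from 5·(331,16) + (269,13)
step 6: (19571, 946)  from 10·(1924,93) + (331,16)
…
step 8: (119350, 5769)  from 1·(99779,4823) + (19571,946)
…
step 10: (1273708, 61567)  from 2·(577179,27899) + (119350,5769)
step 11: (1850887, 89466)  from 1·(1273708,61567) + (577179,27899)
(x₁, y₁) = (1850887, 89466);  1850887² − 428·89466² = 1 ✓

1850887 89466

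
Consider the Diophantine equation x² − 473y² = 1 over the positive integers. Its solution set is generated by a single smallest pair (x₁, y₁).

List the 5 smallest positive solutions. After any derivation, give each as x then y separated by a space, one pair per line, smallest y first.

87 4
15137 696
2633751 121100
458257537 21070704
79734177687 3666181396

d=473: √d = [21; 1,2,1,42] (ℓ=4, even), read p_3/q_3
step 0: (21, 1)  from 21·(1,0) + (0,1)
…
step 2: (65, 3)  from 2·(22,1) + (21,1)
step 3: (87, 4)  from 1·(65,3) + (22,1)
→ (87, 4).  Check: 87²=7569, 473·4²=7568, difference 1.
(x_2, y_2) = (87·87 + 473·4·4, 87·4 + 4·87) = (15137, 696)
(x_3, y_3) = (87·15137 + 473·4·696, 87·696 + 4·15137) = (2633751, 121100)
(x_4, y_4) = (87·2633751 + 473·4·121100, 87·121100 + 4·2633751) = (458257537, 21070704)
(x_5, y_5) = (87·458257537 + 473·4·21070704, 87·21070704 + 4·458257537) = (79734177687, 3666181396)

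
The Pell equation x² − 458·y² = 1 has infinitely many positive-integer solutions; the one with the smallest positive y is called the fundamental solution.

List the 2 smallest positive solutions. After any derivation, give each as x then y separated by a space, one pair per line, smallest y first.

√458 = [21; 2,2,42, …], period ℓ=3 (odd) → k=5
k=0  a_k=21  p_k/q_k = 21/1
k=1  a_k=2  p_k/q_k = 43/2
k=2  a_k=2  p_k/q_k = 107/5
k=3  a_k=42  p_k/q_k = 4537/212
k=4  a_k=2  p_k/q_k = 9181/429
k=5  a_k=2  p_k/q_k = 22899/1070
fundamental: x₁=22899, y₁=1070  (since 524364201 − 458·1144900 = 1)
k=2:  x_2 = 22899·22899+458·1070·1070 = 1048728401,  y_2 = 22899·1070+1070·22899 = 49003860

22899 1070
1048728401 49003860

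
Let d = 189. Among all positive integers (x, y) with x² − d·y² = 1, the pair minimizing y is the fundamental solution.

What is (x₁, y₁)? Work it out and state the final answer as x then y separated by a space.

55 4

[13; 1,2,1,26] for √189; ℓ=4 ⇒ convergent index 3
k=0  a_k=13  p_k/q_k = 13/1
…
k=2  a_k=2  p_k/q_k = 41/3
k=3  a_k=1  p_k/q_k = 55/4
fundamental: x₁=55, y₁=4  (since 3025 − 189·16 = 1)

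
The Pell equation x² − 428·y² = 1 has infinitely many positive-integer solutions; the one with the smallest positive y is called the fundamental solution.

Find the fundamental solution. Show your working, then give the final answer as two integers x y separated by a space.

[20; 1,2,4,1,5,10,5,1,4,2,1,40] for √428; ℓ=12 ⇒ convergent index 11
a_0=20:  p_0=20·1+0=20,  q_0=20·0+1=1
…
a_6=10:  p_6=10·1924+331=19571,  q_6=10·93+16=946
…
a_10=2:  p_10=2·577179+119350=1273708,  q_10=2·27899+5769=61567
a_11=1:  p_11=1·1273708+577179=1850887,  q_11=1·61567+27899=89466
fundamental: x₁=1850887, y₁=89466  (since 3425782686769 − 428·8004165156 = 1)

1850887 89466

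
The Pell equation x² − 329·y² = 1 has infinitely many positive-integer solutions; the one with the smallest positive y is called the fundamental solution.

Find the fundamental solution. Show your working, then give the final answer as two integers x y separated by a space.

[18; 7,4,2,1,1,4,1,1,2,4,7,36] for √329; ℓ=12 ⇒ convergent index 11
a_0=18:  p_0=18·1+0=18,  q_0=18·0+1=1
a_1=7:  p_1=7·18+1=127,  q_1=7·1+0=7
…
a_3=2:  p_3=2·526+127=1179,  q_3=2·29+7=65
…
a_9=2:  p_9=2·29366+16125=74857,  q_9=2·1619+889=4127
a_10=4:  p_10=4·74857+29366=328794,  q_10=4·4127+1619=18127
a_11=7:  p_11=7·328794+74857=2376415,  q_11=7·18127+4127=131016
→ (2376415, 131016).  Check: 2376415²=5647348252225, 329·131016²=5647348252224, difference 1.

2376415 131016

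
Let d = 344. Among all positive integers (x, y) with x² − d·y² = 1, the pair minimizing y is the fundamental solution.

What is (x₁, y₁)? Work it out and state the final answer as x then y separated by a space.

√344 = [18; 1,1,4,1,3,1,4,1,1,36, …], period ℓ=10 (even) → k=9
a_0=18:  p_0=18·1+0=18,  q_0=18·0+1=1
a_1=1:  p_1=1·18+1=19,  q_1=1·1+0=1
a_2=1:  p_2=1·19+18=37,  q_2=1·1+1=2
a_3=4:  p_3=4·37+19=167,  q_3=4·2+1=9
a_4=1:  p_4=1·167+37=204,  q_4=1·9+2=11
a_5=3:  p_5=3·204+167=779,  q_5=3·11+9=42
a_6=1:  p_6=1·779+204=983,  q_6=1·42+11=53
a_7=4:  p_7=4·983+779=4711,  q_7=4·53+42=254
a_8=1:  p_8=1·4711+983=5694,  q_8=1·254+53=307
a_9=1:  p_9=1·5694+4711=10405,  q_9=1·307+254=561
→ (10405, 561).  Check: 10405²=108264025, 344·561²=108264024, difference 1.

10405 561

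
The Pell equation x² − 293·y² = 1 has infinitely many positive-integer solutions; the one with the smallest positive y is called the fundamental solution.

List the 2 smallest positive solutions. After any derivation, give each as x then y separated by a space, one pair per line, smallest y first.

√293 = [17; 8,1,1,8,34, …], period ℓ=5 (odd) → k=9
a_0=17:  p_0=17·1+0=17,  q_0=17·0+1=1
…
a_3=1:  p_3=1·154+137=291,  q_3=1·9+8=17
a_4=8:  p_4=8·291+154=2482,  q_4=8·17+9=145
…
a_7=1:  p_7=1·679914+84679=764593,  q_7=1·39721+4947=44668
a_8=1:  p_8=1·764593+679914=1444507,  q_8=1·44668+39721=84389
a_9=8:  p_9=8·1444507+764593=12320649,  q_9=8·84389+44668=719780
→ (12320649, 719780).  Check: 12320649²=151798391781201, 293·719780²=151798391781200, difference 1.
(12320649+719780√293)^2 = 303596783562401 + 17736313474440√293

12320649 719780
303596783562401 17736313474440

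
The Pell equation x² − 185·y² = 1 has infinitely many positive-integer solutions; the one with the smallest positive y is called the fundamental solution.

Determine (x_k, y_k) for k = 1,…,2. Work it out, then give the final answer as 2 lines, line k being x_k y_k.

9249 680
171088001 12578640

d=185: √d = [13; 1,1,1,1,26] (ℓ=5, odd), read p_9/q_9
a_0=13:  p_0=13·1+0=13,  q_0=13·0+1=1
a_1=1:  p_1=1·13+1=14,  q_1=1·1+0=1
a_2=1:  p_2=1·14+13=27,  q_2=1·1+1=2
…
a_5=26:  p_5=26·68+41=1809,  q_5=26·5+3=133
a_6=1:  p_6=1·1809+68=1877,  q_6=1·133+5=138
a_7=1:  p_7=1·1877+1809=3686,  q_7=1·138+133=271
a_8=1:  p_8=1·3686+1877=5563,  q_8=1·271+138=409
a_9=1:  p_9=1·5563+3686=9249,  q_9=1·409+271=680
→ (9249, 680).  Check: 9249²=85544001, 185·680²=85544000, difference 1.
n=2: (9249,680)∘(9249,680) = (9249·9249+185·680·680, 9249·680+680·9249) = (171088001,12578640)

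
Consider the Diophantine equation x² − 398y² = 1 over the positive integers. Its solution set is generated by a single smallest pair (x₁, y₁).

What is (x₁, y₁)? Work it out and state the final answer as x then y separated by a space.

√398 → a₀=19, period (1,18,1,38); ℓ=4 even so k=3
k=0  a_k=19  p_k/q_k = 19/1
k=1  a_k=1  p_k/q_k = 20/1
k=2  a_k=18  p_k/q_k = 379/19
k=3  a_k=1  p_k/q_k = 399/20
(x₁, y₁) = (399, 20);  399² − 398·20² = 1 ✓

399 20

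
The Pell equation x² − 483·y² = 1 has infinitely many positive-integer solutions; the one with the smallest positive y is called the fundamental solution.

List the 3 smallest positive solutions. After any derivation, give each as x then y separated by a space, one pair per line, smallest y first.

√483 → a₀=21, period (1,42); ℓ=2 even so k=1
k=0  a_k=21  p_k/q_k = 21/1
k=1  a_k=1  p_k/q_k = 22/1
(x₁, y₁) = (22, 1);  22² − 483·1² = 1 ✓
n=2: (22,1)∘(22,1) = (22·22+483·1·1, 22·1+1·22) = (967,44)
n=3: (967,44)∘(22,1) = (22·967+483·1·44, 22·44+1·967) = (42526,1935)

22 1
967 44
42526 1935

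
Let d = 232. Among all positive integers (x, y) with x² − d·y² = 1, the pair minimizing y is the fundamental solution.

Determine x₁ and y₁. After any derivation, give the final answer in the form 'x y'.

√232 → a₀=15, period (4,3,7,3,4,30); ℓ=6 even so k=5
k=0  a_k=15  p_k/q_k = 15/1
k=1  a_k=4  p_k/q_k = 61/4
…
k=3  a_k=7  p_k/q_k = 1447/95
k=4  a_k=3  p_k/q_k = 4539/298
k=5  a_k=4  p_k/q_k = 19603/1287
(x₁, y₁) = (19603, 1287);  19603² − 232·1287² = 1 ✓

19603 1287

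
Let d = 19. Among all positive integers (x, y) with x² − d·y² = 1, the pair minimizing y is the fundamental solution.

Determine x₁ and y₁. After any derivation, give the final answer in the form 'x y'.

170 39

√19 = [4; 2,1,3,1,2,8, …], period ℓ=6 (even) → k=5
step 0: (4, 1)  from 4·(1,0) + (0,1)
step 1: (9, 2)  from 2·(4,1) + (1,0)
step 2: (13, 3)  from 1·(9,2) + (4,1)
step 3: (48, 11)  from 3·(13,3) + (9,2)
step 4: (61, 14)  from 1·(48,11) + (13,3)
step 5: (170, 39)  from 2·(61,14) + (48,11)
(x₁, y₁) = (170, 39);  170² − 19·39² = 1 ✓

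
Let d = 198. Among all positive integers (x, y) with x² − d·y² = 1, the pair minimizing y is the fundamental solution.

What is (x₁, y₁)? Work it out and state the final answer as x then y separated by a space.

197 14

d=198: √d = [14; 14,28] (ℓ=2, even), read p_1/q_1
k=0  a_k=14  p_k/q_k = 14/1
k=1  a_k=14  p_k/q_k = 197/14
fundamental: x₁=197, y₁=14  (since 38809 − 198·196 = 1)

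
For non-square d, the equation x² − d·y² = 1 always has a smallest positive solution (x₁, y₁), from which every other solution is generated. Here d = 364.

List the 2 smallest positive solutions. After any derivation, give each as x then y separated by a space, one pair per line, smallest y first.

4954951 259710
49103078824801 2573700648420

√364 = [19; 12,1,2,3,1,8,1,3,2,1,12,38, …], period ℓ=12 (even) → k=11
k=0  a_k=19  p_k/q_k = 19/1
k=1  a_k=12  p_k/q_k = 229/12
…
k=3  a_k=2  p_k/q_k = 725/38
…
k=5  a_k=1  p_k/q_k = 3148/165
k=6  a_k=8  p_k/q_k = 27607/1447
k=7  a_k=1  p_k/q_k = 30755/1612
k=8  a_k=3  p_k/q_k = 119872/6283
…
k=10  a_k=1  p_k/q_k = 390371/20461
k=11  a_k=12  p_k/q_k = 4954951/259710
(x₁, y₁) = (4954951, 259710);  4954951² − 364·259710² = 1 ✓
(x_2, y_2) = (4954951·4954951 + 364·259710·259710, 4954951·259710 + 259710·4954951) = (49103078824801, 2573700648420)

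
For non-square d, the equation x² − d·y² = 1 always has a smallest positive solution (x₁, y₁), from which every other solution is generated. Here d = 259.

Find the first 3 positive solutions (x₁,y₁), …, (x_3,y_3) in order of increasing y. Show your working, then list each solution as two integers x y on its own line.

d=259: √d = [16; 10,1,2,3,4,3,2,1,10,32] (ℓ=10, even), read p_9/q_9
a_0=16:  p_0=16·1+0=16,  q_0=16·0+1=1
a_1=10:  p_1=10·16+1=161,  q_1=10·1+0=10
…
a_4=3:  p_4=3·515+177=1722,  q_4=3·32+11=107
…
a_8=1:  p_8=1·55265+23931=79196,  q_8=1·3434+1487=4921
a_9=10:  p_9=10·79196+55265=847225,  q_9=10·4921+3434=52644
(x₁, y₁) = (847225, 52644);  847225² − 259·52644² = 1 ✓
(x_2, y_2) = (847225·847225 + 259·52644·52644, 847225·52644 + 52644·847225) = (1435580401249, 89202625800)
(x_3, y_3) = (847225·1435580401249 + 259·52644·89202625800, 847225·89202625800 + 52644·1435580401249) = (2432519210895520825, 151149389286757356)

847225 52644
1435580401249 89202625800
2432519210895520825 151149389286757356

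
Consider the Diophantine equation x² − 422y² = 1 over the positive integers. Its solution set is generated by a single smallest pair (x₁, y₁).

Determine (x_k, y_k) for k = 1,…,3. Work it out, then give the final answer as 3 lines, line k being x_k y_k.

7022501 341850
98631040590001 4801283933700
1385273162348638202501 67434042451384025550

√422 = [20; 1,1,5,2,1,…,1,1,40, …], period ℓ=14 (even) → k=13
i=0: a=20 ⇒ p=20, q=1
i=1: a=1 ⇒ p=21, q=1
i=2: a=1 ⇒ p=41, q=2
i=3: a=5 ⇒ p=226, q=11
i=4: a=2 ⇒ p=493, q=24
i=5: a=1 ⇒ p=719, q=35
i=6: a=3 ⇒ p=2650, q=129
i=7: a=20 ⇒ p=53719, q=2615
i=8: a=3 ⇒ p=163807, q=7974
i=9: a=1 ⇒ p=217526, q=10589
i=10: a=2 ⇒ p=598859, q=29152
i=11: a=5 ⇒ p=3211821, q=156349
i=12: a=1 ⇒ p=3810680, q=185501
i=13: a=1 ⇒ p=7022501, q=341850
fundamental: x₁=7022501, y₁=341850  (since 49315520295001 − 422·116861422500 = 1)
(x_2, y_2) = (7022501·7022501 + 422·341850·341850, 7022501·341850 + 341850·7022501) = (98631040590001, 4801283933700)
(x_3, y_3) = (7022501·98631040590001 + 422·341850·4801283933700, 7022501·4801283933700 + 341850·98631040590001) = (1385273162348638202501, 67434042451384025550)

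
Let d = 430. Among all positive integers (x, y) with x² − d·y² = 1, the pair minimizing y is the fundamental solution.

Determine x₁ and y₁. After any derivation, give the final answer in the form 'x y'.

2862251 138030

[20; 1,2,1,3,1,…,2,1,40] for √430; ℓ=14 ⇒ convergent index 13
step 0: (20, 1)  from 20·(1,0) + (0,1)
…
step 2: (62, 3)  from 2·(21,1) + (20,1)
step 3: (83, 4)  from 1·(62,3) + (21,1)
step 4: (311, 15)  from 3·(83,4) + (62,3)
step 5: (394, 19)  from 1·(311,15) + (83,4)
…
step 7: (21794, 1051)  from 8·(2675,129) + (394,19)
…
step 12: (2107880, 101651)  from 2·(754371,36379) + (599138,28893)
step 13: (2862251, 138030)  from 1·(2107880,101651) + (754371,36379)
→ (2862251, 138030).  Check: 2862251²=8192480787001, 430·138030²=8192480787000, difference 1.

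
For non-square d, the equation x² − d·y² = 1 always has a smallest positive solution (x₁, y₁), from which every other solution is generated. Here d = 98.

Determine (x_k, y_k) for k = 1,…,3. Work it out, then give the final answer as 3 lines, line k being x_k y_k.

[9; 1,8,1,18] for √98; ℓ=4 ⇒ convergent index 3
k=0  a_k=9  p_k/q_k = 9/1
k=1  a_k=1  p_k/q_k = 10/1
k=2  a_k=8  p_k/q_k = 89/9
k=3  a_k=1  p_k/q_k = 99/10
(x₁, y₁) = (99, 10);  99² − 98·10² = 1 ✓
(x_2, y_2) = (99·99 + 98·10·10, 99·10 + 10·99) = (19601, 1980)
(x_3, y_3) = (99·19601 + 98·10·1980, 99·1980 + 10·19601) = (3880899, 392030)

99 10
19601 1980
3880899 392030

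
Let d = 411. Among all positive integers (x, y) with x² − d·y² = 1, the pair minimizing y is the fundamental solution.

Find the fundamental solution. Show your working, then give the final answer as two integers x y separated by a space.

√411 = [20; 3,1,1,1,19,1,1,1,3,40, …], period ℓ=10 (even) → k=9
i=0: a=20 ⇒ p=20, q=1
…
i=3: a=1 ⇒ p=142, q=7
…
i=6: a=1 ⇒ p=4602, q=227
i=7: a=1 ⇒ p=8981, q=443
i=8: a=1 ⇒ p=13583, q=670
i=9: a=3 ⇒ p=49730, q=2453
→ (49730, 2453).  Check: 49730²=2473072900, 411·2453²=2473072899, difference 1.

49730 2453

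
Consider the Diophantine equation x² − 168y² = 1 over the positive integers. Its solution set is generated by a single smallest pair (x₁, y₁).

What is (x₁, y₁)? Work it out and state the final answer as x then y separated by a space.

[12; 1,24] for √168; ℓ=2 ⇒ convergent index 1
k=0  a_k=12  p_k/q_k = 12/1
k=1  a_k=1  p_k/q_k = 13/1
(x₁, y₁) = (13, 1);  13² − 168·1² = 1 ✓

13 1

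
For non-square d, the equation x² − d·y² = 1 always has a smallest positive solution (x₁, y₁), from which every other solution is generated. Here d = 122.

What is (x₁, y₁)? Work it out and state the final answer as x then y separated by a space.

√122 = [11; 22, …], period ℓ=1 (odd) → k=1
step 0: (11, 1)  from 11·(1,0) + (0,1)
step 1: (243, 22)  from 22·(11,1) + (1,0)
→ (243, 22).  Check: 243²=59049, 122·22²=59048, difference 1.

243 22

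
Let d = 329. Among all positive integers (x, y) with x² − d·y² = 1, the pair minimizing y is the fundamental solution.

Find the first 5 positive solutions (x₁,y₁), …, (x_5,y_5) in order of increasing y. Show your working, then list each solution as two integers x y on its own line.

2376415 131016
11294696504449 622696775280
53681772387237964255 2959571914453911384
255140338255224918953587201 14066342182173360946441440
1212638653869526969777790618564575 66854933113696055535160815363816

[18; 7,4,2,1,1,4,1,1,2,4,7,36] for √329; ℓ=12 ⇒ convergent index 11
step 0: (18, 1)  from 18·(1,0) + (0,1)
step 1: (127, 7)  from 7·(18,1) + (1,0)
step 2: (526, 29)  from 4·(127,7) + (18,1)
step 3: (1179, 65)  from 2·(526,29) + (127,7)
step 4: (1705, 94)  from 1·(1179,65) + (526,29)
step 5: (2884, 159)  from 1·(1705,94) + (1179,65)
step 6: (13241, 730)  from 4·(2884,159) + (1705,94)
step 7: (16125, 889)  from 1·(13241,730) + (2884,159)
step 8: (29366, 1619)  from 1·(16125,889) + (13241,730)
step 9: (74857, 4127)  from 2·(29366,1619) + (16125,889)
step 10: (328794, 18127)  from 4·(74857,4127) + (29366,1619)
step 11: (2376415, 131016)  from 7·(328794,18127) + (74857,4127)
→ (2376415, 131016).  Check: 2376415²=5647348252225, 329·131016²=5647348252224, difference 1.
k=2:  x_2 = 2376415·2376415+329·131016·131016 = 11294696504449,  y_2 = 2376415·131016+131016·2376415 = 622696775280
k=3:  x_3 = 2376415·11294696504449+329·131016·622696775280 = 53681772387237964255,  y_3 = 2376415·622696775280+131016·11294696504449 = 2959571914453911384
k=4:  x_4 = 2376415·53681772387237964255+329·131016·2959571914453911384 = 255140338255224918953587201,  y_4 = 2376415·2959571914453911384+131016·53681772387237964255 = 14066342182173360946441440
k=5:  x_5 = 2376415·255140338255224918953587201+329·131016·14066342182173360946441440 = 1212638653869526969777790618564575,  y_5 = 2376415·14066342182173360946441440+131016·255140338255224918953587201 = 66854933113696055535160815363816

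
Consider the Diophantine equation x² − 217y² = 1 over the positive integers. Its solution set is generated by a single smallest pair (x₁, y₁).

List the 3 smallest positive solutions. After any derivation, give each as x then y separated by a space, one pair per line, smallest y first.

3844063 260952
29553640695937 2006231855952
227212113429087499999 15424163293772565000

d=217: √d = [14; 1,2,1,2,1,…,2,1,28] (ℓ=16, even), read p_15/q_15
step 0: (14, 1)  from 14·(1,0) + (0,1)
step 1: (15, 1)  from 1·(14,1) + (1,0)
step 2: (44, 3)  from 2·(15,1) + (14,1)
step 3: (59, 4)  from 1·(44,3) + (15,1)
…
step 5: (221, 15)  from 1·(162,11) + (59,4)
…
step 7: (3668, 249)  from 9·(383,26) + (221,15)
…
step 10: (154218, 10469)  from 1·(139163,9447) + (15055,1022)
step 11: (293381, 19916)  from 1·(154218,10469) + (139163,9447)
step 12: (740980, 50301)  from 2·(293381,19916) + (154218,10469)
…
step 14: (2809702, 190735)  from 2·(1034361,70217) + (740980,50301)
step 15: (3844063, 260952)  from 1·(2809702,190735) + (1034361,70217)
→ (3844063, 260952).  Check: 3844063²=14776820347969, 217·260952²=14776820347968, difference 1.
(3844063+260952√217)^2 = 29553640695937 + 2006231855952√217
(3844063+260952√217)^3 = 227212113429087499999 + 15424163293772565000√217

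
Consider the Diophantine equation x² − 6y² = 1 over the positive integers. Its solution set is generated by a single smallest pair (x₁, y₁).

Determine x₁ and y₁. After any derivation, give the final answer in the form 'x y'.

5 2

√6 = [2; 2,4, …], period ℓ=2 (even) → k=1
a_0=2:  p_0=2·1+0=2,  q_0=2·0+1=1
a_1=2:  p_1=2·2+1=5,  q_1=2·1+0=2
→ (5, 2).  Check: 5²=25, 6·2²=24, difference 1.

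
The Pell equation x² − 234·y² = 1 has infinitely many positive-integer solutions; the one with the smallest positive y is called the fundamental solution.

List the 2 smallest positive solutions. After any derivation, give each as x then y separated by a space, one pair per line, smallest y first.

[15; 3,2,1,2,1,2,3,30] for √234; ℓ=8 ⇒ convergent index 7
k=0  a_k=15  p_k/q_k = 15/1
…
k=5  a_k=1  p_k/q_k = 566/37
k=6  a_k=2  p_k/q_k = 1545/101
k=7  a_k=3  p_k/q_k = 5201/340
fundamental: x₁=5201, y₁=340  (since 27050401 − 234·115600 = 1)
(5201+340√234)^2 = 54100801 + 3536680√234

5201 340
54100801 3536680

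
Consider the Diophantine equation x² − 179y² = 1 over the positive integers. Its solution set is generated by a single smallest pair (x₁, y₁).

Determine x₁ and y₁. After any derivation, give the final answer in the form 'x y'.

d=179: √d = [13; 2,1,1,1,3,…,1,2,26] (ℓ=14, even), read p_13/q_13
a_0=13:  p_0=13·1+0=13,  q_0=13·0+1=1
a_1=2:  p_1=2·13+1=27,  q_1=2·1+0=2
…
a_3=1:  p_3=1·40+27=67,  q_3=1·3+2=5
a_4=1:  p_4=1·67+40=107,  q_4=1·5+3=8
a_5=3:  p_5=3·107+67=388,  q_5=3·8+5=29
a_6=5:  p_6=5·388+107=2047,  q_6=5·29+8=153
…
a_10=1:  p_10=1·438125+137042=575167,  q_10=1·32747+10243=42990
a_11=1:  p_11=1·575167+438125=1013292,  q_11=1·42990+32747=75737
a_12=1:  p_12=1·1013292+575167=1588459,  q_12=1·75737+42990=118727
a_13=2:  p_13=2·1588459+1013292=4190210,  q_13=2·118727+75737=313191
(x₁, y₁) = (4190210, 313191);  4190210² − 179·313191² = 1 ✓

4190210 313191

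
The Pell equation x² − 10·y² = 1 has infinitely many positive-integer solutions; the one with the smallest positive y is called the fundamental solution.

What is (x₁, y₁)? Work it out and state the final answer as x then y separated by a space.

19 6

[3; 6] for √10; ℓ=1 ⇒ convergent index 1
i=0: a=3 ⇒ p=3, q=1
i=1: a=6 ⇒ p=19, q=6
→ (19, 6).  Check: 19²=361, 10·6²=360, difference 1.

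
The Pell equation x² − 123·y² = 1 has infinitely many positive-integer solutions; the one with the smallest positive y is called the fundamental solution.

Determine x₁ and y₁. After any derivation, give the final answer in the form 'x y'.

√123 = [11; 11,22, …], period ℓ=2 (even) → k=1
k=0  a_k=11  p_k/q_k = 11/1
k=1  a_k=11  p_k/q_k = 122/11
→ (122, 11).  Check: 122²=14884, 123·11²=14883, difference 1.

122 11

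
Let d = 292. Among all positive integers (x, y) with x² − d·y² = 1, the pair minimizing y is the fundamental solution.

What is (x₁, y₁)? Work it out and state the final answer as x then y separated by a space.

d=292: √d = [17; 11,2,1,3,8,3,1,2,11,34] (ℓ=10, even), read p_9/q_9
k=0  a_k=17  p_k/q_k = 17/1
…
k=3  a_k=1  p_k/q_k = 581/34
…
k=5  a_k=8  p_k/q_k = 17669/1034
…
k=7  a_k=1  p_k/q_k = 72812/4261
k=8  a_k=2  p_k/q_k = 200767/11749
k=9  a_k=11  p_k/q_k = 2281249/133500
(x₁, y₁) = (2281249, 133500);  2281249² − 292·133500² = 1 ✓

2281249 133500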